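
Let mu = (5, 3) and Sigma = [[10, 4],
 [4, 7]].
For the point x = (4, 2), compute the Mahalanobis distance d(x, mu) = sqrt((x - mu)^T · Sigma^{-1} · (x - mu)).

Step 1 — centre the observation: (x - mu) = (-1, -1).

Step 2 — invert Sigma. det(Sigma) = 10·7 - (4)² = 54.
  Sigma^{-1} = (1/det) · [[d, -b], [-b, a]] = [[0.1296, -0.0741],
 [-0.0741, 0.1852]].

Step 3 — form the quadratic (x - mu)^T · Sigma^{-1} · (x - mu):
  Sigma^{-1} · (x - mu) = (-0.0556, -0.1111).
  (x - mu)^T · [Sigma^{-1} · (x - mu)] = (-1)·(-0.0556) + (-1)·(-0.1111) = 0.1667.

Step 4 — take square root: d = √(0.1667) ≈ 0.4082.

d(x, mu) = √(0.1667) ≈ 0.4082


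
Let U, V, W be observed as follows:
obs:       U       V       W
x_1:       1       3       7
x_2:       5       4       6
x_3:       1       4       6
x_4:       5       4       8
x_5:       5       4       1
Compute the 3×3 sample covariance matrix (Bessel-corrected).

Step 1 — column means:
  mean(U) = (1 + 5 + 1 + 5 + 5) / 5 = 17/5 = 3.4
  mean(V) = (3 + 4 + 4 + 4 + 4) / 5 = 19/5 = 3.8
  mean(W) = (7 + 6 + 6 + 8 + 1) / 5 = 28/5 = 5.6

Step 2 — sample covariance S[i,j] = (1/(n-1)) · Σ_k (x_{k,i} - mean_i) · (x_{k,j} - mean_j), with n-1 = 4.
  S[U,U] = ((-2.4)·(-2.4) + (1.6)·(1.6) + (-2.4)·(-2.4) + (1.6)·(1.6) + (1.6)·(1.6)) / 4 = 19.2/4 = 4.8
  S[U,V] = ((-2.4)·(-0.8) + (1.6)·(0.2) + (-2.4)·(0.2) + (1.6)·(0.2) + (1.6)·(0.2)) / 4 = 2.4/4 = 0.6
  S[U,W] = ((-2.4)·(1.4) + (1.6)·(0.4) + (-2.4)·(0.4) + (1.6)·(2.4) + (1.6)·(-4.6)) / 4 = -7.2/4 = -1.8
  S[V,V] = ((-0.8)·(-0.8) + (0.2)·(0.2) + (0.2)·(0.2) + (0.2)·(0.2) + (0.2)·(0.2)) / 4 = 0.8/4 = 0.2
  S[V,W] = ((-0.8)·(1.4) + (0.2)·(0.4) + (0.2)·(0.4) + (0.2)·(2.4) + (0.2)·(-4.6)) / 4 = -1.4/4 = -0.35
  S[W,W] = ((1.4)·(1.4) + (0.4)·(0.4) + (0.4)·(0.4) + (2.4)·(2.4) + (-4.6)·(-4.6)) / 4 = 29.2/4 = 7.3

S is symmetric (S[j,i] = S[i,j]). Assembling:

S = [[4.8, 0.6, -1.8],
 [0.6, 0.2, -0.35],
 [-1.8, -0.35, 7.3]]


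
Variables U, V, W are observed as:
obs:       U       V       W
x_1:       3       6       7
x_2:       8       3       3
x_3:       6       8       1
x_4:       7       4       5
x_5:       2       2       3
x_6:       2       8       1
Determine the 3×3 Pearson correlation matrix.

Step 1 — column means:
  mean(U) = (3 + 8 + 6 + 7 + 2 + 2) / 6 = 28/6 = 4.6667
  mean(V) = (6 + 3 + 8 + 4 + 2 + 8) / 6 = 31/6 = 5.1667
  mean(W) = (7 + 3 + 1 + 5 + 3 + 1) / 6 = 20/6 = 3.3333

Step 2 — sample variances and covariances s[i,j] = (1/(n-1)) · Σ_k (x_{k,i} - mean_i) · (x_{k,j} - mean_j), with n-1 = 5:
  s[U,U] = ((-1.6667)·(-1.6667) + (3.3333)·(3.3333) + (1.3333)·(1.3333) + (2.3333)·(2.3333) + (-2.6667)·(-2.6667) + (-2.6667)·(-2.6667)) / 5 = 35.3333/5 = 7.0667
  s[U,V] = ((-1.6667)·(0.8333) + (3.3333)·(-2.1667) + (1.3333)·(2.8333) + (2.3333)·(-1.1667) + (-2.6667)·(-3.1667) + (-2.6667)·(2.8333)) / 5 = -6.6667/5 = -1.3333
  s[U,W] = ((-1.6667)·(3.6667) + (3.3333)·(-0.3333) + (1.3333)·(-2.3333) + (2.3333)·(1.6667) + (-2.6667)·(-0.3333) + (-2.6667)·(-2.3333)) / 5 = 0.6667/5 = 0.1333
  s[V,V] = ((0.8333)·(0.8333) + (-2.1667)·(-2.1667) + (2.8333)·(2.8333) + (-1.1667)·(-1.1667) + (-3.1667)·(-3.1667) + (2.8333)·(2.8333)) / 5 = 32.8333/5 = 6.5667
  s[V,W] = ((0.8333)·(3.6667) + (-2.1667)·(-0.3333) + (2.8333)·(-2.3333) + (-1.1667)·(1.6667) + (-3.1667)·(-0.3333) + (2.8333)·(-2.3333)) / 5 = -10.3333/5 = -2.0667
  s[W,W] = ((3.6667)·(3.6667) + (-0.3333)·(-0.3333) + (-2.3333)·(-2.3333) + (1.6667)·(1.6667) + (-0.3333)·(-0.3333) + (-2.3333)·(-2.3333)) / 5 = 27.3333/5 = 5.4667
  Sample standard deviations s_i = √(s[i,i]):
  s(U) = √(7.0667) = 2.6583
  s(V) = √(6.5667) = 2.5626
  s(W) = √(5.4667) = 2.3381

Step 3 — r_{ij} = s_{ij} / (s_i · s_j):
  r[U,U] = 1 (diagonal).
  r[U,V] = -1.3333 / (2.6583 · 2.5626) = -1.3333 / 6.8121 = -0.1957
  r[U,W] = 0.1333 / (2.6583 · 2.3381) = 0.1333 / 6.2154 = 0.0215
  r[V,V] = 1 (diagonal).
  r[V,W] = -2.0667 / (2.5626 · 2.3381) = -2.0667 / 5.9915 = -0.3449
  r[W,W] = 1 (diagonal).

R is symmetric with unit diagonal. Assembling:

R = [[1, -0.1957, 0.0215],
 [-0.1957, 1, -0.3449],
 [0.0215, -0.3449, 1]]


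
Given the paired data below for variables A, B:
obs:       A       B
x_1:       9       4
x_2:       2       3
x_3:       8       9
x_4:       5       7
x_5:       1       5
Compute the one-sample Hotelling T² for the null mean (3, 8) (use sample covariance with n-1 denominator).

Step 1 — sample mean vector:
  mean(A) = (9 + 2 + 8 + 5 + 1) / 5 = 25/5 = 5
  mean(B) = (4 + 3 + 9 + 7 + 5) / 5 = 28/5 = 5.6
  x̄ = (5, 5.6),  deviation x̄ - mu_0 = (5, 5.6) - (3, 8) = (2, -2.4).

Step 2 — sample covariance matrix, S[i,j] = (1/(n-1)) · Σ_k (x_{k,i} - mean_i) · (x_{k,j} - mean_j), divisor n-1 = 4:
  S[A,A] = ((4)·(4) + (-3)·(-3) + (3)·(3) + (0)·(0) + (-4)·(-4)) / 4 = 50/4 = 12.5
  S[A,B] = ((4)·(-1.6) + (-3)·(-2.6) + (3)·(3.4) + (0)·(1.4) + (-4)·(-0.6)) / 4 = 14/4 = 3.5
  S[B,B] = ((-1.6)·(-1.6) + (-2.6)·(-2.6) + (3.4)·(3.4) + (1.4)·(1.4) + (-0.6)·(-0.6)) / 4 = 23.2/4 = 5.8
  S = [[12.5, 3.5],
 [3.5, 5.8]].

Step 3 — invert S. det(S) = 12.5·5.8 - (3.5)² = 60.25.
  S^{-1} = (1/det) · [[d, -b], [-b, a]] = [[0.0963, -0.0581],
 [-0.0581, 0.2075]].

Step 4 — quadratic form (x̄ - mu_0)^T · S^{-1} · (x̄ - mu_0):
  S^{-1} · (x̄ - mu_0) = (0.332, -0.6141),
  (x̄ - mu_0)^T · [...] = (2)·(0.332) + (-2.4)·(-0.6141) = 2.1378.

Step 5 — scale by n: T² = 5 · 2.1378 = 10.6888.

T² ≈ 10.6888


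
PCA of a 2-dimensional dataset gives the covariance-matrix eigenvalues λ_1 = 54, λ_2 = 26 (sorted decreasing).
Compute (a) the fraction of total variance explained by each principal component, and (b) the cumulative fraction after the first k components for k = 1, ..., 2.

Step 1 — total variance = trace(Sigma) = Σ λ_i = 54 + 26 = 80.

Step 2 — fraction explained by component i = λ_i / Σ λ:
  PC1: 54/80 = 0.675
  PC2: 26/80 = 0.325

Step 3 — cumulative fraction after k components = (λ_1 + ... + λ_k) / Σ λ:
  k = 1: 54/80 = 0.675
  k = 2: (54 + 26)/80 = 80/80 = 1

Summary (fraction, with percent):

explained: PC1 0.675 (67.5%), PC2 0.325 (32.5%);  cumulative: 0.675, 1


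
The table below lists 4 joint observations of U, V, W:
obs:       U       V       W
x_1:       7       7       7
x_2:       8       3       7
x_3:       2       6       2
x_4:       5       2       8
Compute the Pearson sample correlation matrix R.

Step 1 — column means:
  mean(U) = (7 + 8 + 2 + 5) / 4 = 22/4 = 5.5
  mean(V) = (7 + 3 + 6 + 2) / 4 = 18/4 = 4.5
  mean(W) = (7 + 7 + 2 + 8) / 4 = 24/4 = 6

Step 2 — sample variances and covariances s[i,j] = (1/(n-1)) · Σ_k (x_{k,i} - mean_i) · (x_{k,j} - mean_j), with n-1 = 3:
  s[U,U] = ((1.5)·(1.5) + (2.5)·(2.5) + (-3.5)·(-3.5) + (-0.5)·(-0.5)) / 3 = 21/3 = 7
  s[U,V] = ((1.5)·(2.5) + (2.5)·(-1.5) + (-3.5)·(1.5) + (-0.5)·(-2.5)) / 3 = -4/3 = -1.3333
  s[U,W] = ((1.5)·(1) + (2.5)·(1) + (-3.5)·(-4) + (-0.5)·(2)) / 3 = 17/3 = 5.6667
  s[V,V] = ((2.5)·(2.5) + (-1.5)·(-1.5) + (1.5)·(1.5) + (-2.5)·(-2.5)) / 3 = 17/3 = 5.6667
  s[V,W] = ((2.5)·(1) + (-1.5)·(1) + (1.5)·(-4) + (-2.5)·(2)) / 3 = -10/3 = -3.3333
  s[W,W] = ((1)·(1) + (1)·(1) + (-4)·(-4) + (2)·(2)) / 3 = 22/3 = 7.3333
  Sample standard deviations s_i = √(s[i,i]):
  s(U) = √(7) = 2.6458
  s(V) = √(5.6667) = 2.3805
  s(W) = √(7.3333) = 2.708

Step 3 — r_{ij} = s_{ij} / (s_i · s_j):
  r[U,U] = 1 (diagonal).
  r[U,V] = -1.3333 / (2.6458 · 2.3805) = -1.3333 / 6.2981 = -0.2117
  r[U,W] = 5.6667 / (2.6458 · 2.708) = 5.6667 / 7.1647 = 0.7909
  r[V,V] = 1 (diagonal).
  r[V,W] = -3.3333 / (2.3805 · 2.708) = -3.3333 / 6.4464 = -0.5171
  r[W,W] = 1 (diagonal).

R is symmetric with unit diagonal. Assembling:

R = [[1, -0.2117, 0.7909],
 [-0.2117, 1, -0.5171],
 [0.7909, -0.5171, 1]]


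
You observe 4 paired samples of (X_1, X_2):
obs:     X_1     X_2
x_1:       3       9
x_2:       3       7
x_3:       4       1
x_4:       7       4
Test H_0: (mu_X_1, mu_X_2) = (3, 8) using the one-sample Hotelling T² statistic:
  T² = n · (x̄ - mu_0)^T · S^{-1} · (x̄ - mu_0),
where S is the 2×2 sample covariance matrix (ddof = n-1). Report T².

Step 1 — sample mean vector:
  mean(X_1) = (3 + 3 + 4 + 7) / 4 = 17/4 = 4.25
  mean(X_2) = (9 + 7 + 1 + 4) / 4 = 21/4 = 5.25
  x̄ = (4.25, 5.25),  deviation x̄ - mu_0 = (4.25, 5.25) - (3, 8) = (1.25, -2.75).

Step 2 — sample covariance matrix, S[i,j] = (1/(n-1)) · Σ_k (x_{k,i} - mean_i) · (x_{k,j} - mean_j), divisor n-1 = 3:
  S[X_1,X_1] = ((-1.25)·(-1.25) + (-1.25)·(-1.25) + (-0.25)·(-0.25) + (2.75)·(2.75)) / 3 = 10.75/3 = 3.5833
  S[X_1,X_2] = ((-1.25)·(3.75) + (-1.25)·(1.75) + (-0.25)·(-4.25) + (2.75)·(-1.25)) / 3 = -9.25/3 = -3.0833
  S[X_2,X_2] = ((3.75)·(3.75) + (1.75)·(1.75) + (-4.25)·(-4.25) + (-1.25)·(-1.25)) / 3 = 36.75/3 = 12.25
  S = [[3.5833, -3.0833],
 [-3.0833, 12.25]].

Step 3 — invert S. det(S) = 3.5833·12.25 - (-3.0833)² = 34.3889.
  S^{-1} = (1/det) · [[d, -b], [-b, a]] = [[0.3562, 0.0897],
 [0.0897, 0.1042]].

Step 4 — quadratic form (x̄ - mu_0)^T · S^{-1} · (x̄ - mu_0):
  S^{-1} · (x̄ - mu_0) = (0.1987, -0.1745),
  (x̄ - mu_0)^T · [...] = (1.25)·(0.1987) + (-2.75)·(-0.1745) = 0.7282.

Step 5 — scale by n: T² = 4 · 0.7282 = 2.9128.

T² ≈ 2.9128


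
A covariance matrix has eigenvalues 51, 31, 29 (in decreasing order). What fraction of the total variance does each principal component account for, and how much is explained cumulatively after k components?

Step 1 — total variance = trace(Sigma) = Σ λ_i = 51 + 31 + 29 = 111.

Step 2 — fraction explained by component i = λ_i / Σ λ:
  PC1: 51/111 = 0.4595
  PC2: 31/111 = 0.2793
  PC3: 29/111 = 0.2613

Step 3 — cumulative fraction after k components = (λ_1 + ... + λ_k) / Σ λ:
  k = 1: 51/111 = 0.4595
  k = 2: (51 + 31)/111 = 82/111 = 0.7387
  k = 3: (51 + 31 + 29)/111 = 111/111 = 1

Summary (fraction, with percent):

explained: PC1 0.4595 (45.95%), PC2 0.2793 (27.93%), PC3 0.2613 (26.13%);  cumulative: 0.4595, 0.7387, 1


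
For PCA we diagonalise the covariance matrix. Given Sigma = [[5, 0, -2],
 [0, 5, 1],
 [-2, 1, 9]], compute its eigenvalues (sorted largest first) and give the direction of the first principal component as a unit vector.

Step 1 — characteristic polynomial p(λ) = det(λI - Sigma) = λ³ - tr·λ² + c_1·λ - det, where tr = trace, c_1 = sum of the principal 2×2 minors, det = det(Sigma):
  tr = 5 + 5 + 9 = 19,
  c_1 = (5·5 - (0)²) + (5·9 - (-2)²) + (5·9 - (1)²) = 25 + 41 + 44 = 110,
  det = 5·(5·9 - (1)²) - (0)·((0)·9 - (1)·(-2)) + (-2)·((0)·(1) - 5·(-2)) = 5·(44) - (0)·(2) + (-2)·(10) = 200.
  So p(λ) = λ³ - 19λ² + 110λ - 200.
Step 2 — look for an integer root (rational root theorem: any rational root is an integer divisor of 200). Testing λ = 4:
  p(4) = 64 - 304 + 440 - 200 = 0  ✓
  Dividing out (λ - 4): p(λ) = (λ - 4)(λ² - 15λ + 50).
Step 3 — remaining eigenvalues from the quadratic λ² - 15λ + 50 = 0:
  Δ = 15² - 4·50 = 225 - 200 = 25,  λ = (15 ± √25)/2 = (15 ± 5)/2 = 10 or 5.
  Sorted: λ_1 = 10,  λ_2 = 5,  λ_3 = 4  (check: sum = 19 = tr ✓).

Step 4 — unit eigenvector for λ_1 = 10: v spans the null space of (Sigma - λ_1 I), whose rows are
  r_1 = (-5, 0, -2),  r_2 = (0, -5, 1),  r_3 = (-2, 1, -1).
  v is orthogonal to every row, so take v ∝ r_1 × r_2 = ((0)·(1) - (-2)·(-5), (-2)·(0) - (-5)·(1), (-5)·(-5) - (0)·(0)) = (-10, 5, 25).
  Rescale (divide by 5; multiply by -1 so the first nonzero entry is positive): u = (2, -1, -5).
  ||u|| = √((2)² + (-1)² + (-5)²) = √(30) ≈ 5.4772,  v_1 = u/||u|| ≈ (0.3651, -0.1826, -0.9129) (||v_1|| = 1).

λ_1 = 10,  λ_2 = 5,  λ_3 = 4;  v_1 ≈ (0.3651, -0.1826, -0.9129)


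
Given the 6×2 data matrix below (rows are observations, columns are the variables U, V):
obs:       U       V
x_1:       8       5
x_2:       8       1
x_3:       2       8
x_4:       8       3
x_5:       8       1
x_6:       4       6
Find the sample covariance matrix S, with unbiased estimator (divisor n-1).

Step 1 — column means:
  mean(U) = (8 + 8 + 2 + 8 + 8 + 4) / 6 = 38/6 = 6.3333
  mean(V) = (5 + 1 + 8 + 3 + 1 + 6) / 6 = 24/6 = 4

Step 2 — sample covariance S[i,j] = (1/(n-1)) · Σ_k (x_{k,i} - mean_i) · (x_{k,j} - mean_j), with n-1 = 5.
  S[U,U] = ((1.6667)·(1.6667) + (1.6667)·(1.6667) + (-4.3333)·(-4.3333) + (1.6667)·(1.6667) + (1.6667)·(1.6667) + (-2.3333)·(-2.3333)) / 5 = 35.3333/5 = 7.0667
  S[U,V] = ((1.6667)·(1) + (1.6667)·(-3) + (-4.3333)·(4) + (1.6667)·(-1) + (1.6667)·(-3) + (-2.3333)·(2)) / 5 = -32/5 = -6.4
  S[V,V] = ((1)·(1) + (-3)·(-3) + (4)·(4) + (-1)·(-1) + (-3)·(-3) + (2)·(2)) / 5 = 40/5 = 8

S is symmetric (S[j,i] = S[i,j]). Assembling:

S = [[7.0667, -6.4],
 [-6.4, 8]]


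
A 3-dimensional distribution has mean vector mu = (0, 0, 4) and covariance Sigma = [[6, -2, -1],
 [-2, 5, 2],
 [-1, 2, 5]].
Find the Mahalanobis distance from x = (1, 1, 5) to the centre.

Step 1 — centre the observation: (x - mu) = (1, 1, 1).

Step 2 — invert Sigma (cofactor / det for 3×3, or solve directly):
  Sigma^{-1} = [[0.1927, 0.0734, 0.0092],
 [0.0734, 0.2661, -0.0917],
 [0.0092, -0.0917, 0.2385]].

Step 3 — form the quadratic (x - mu)^T · Sigma^{-1} · (x - mu):
  Sigma^{-1} · (x - mu) = (0.2752, 0.2477, 0.156).
  (x - mu)^T · [Sigma^{-1} · (x - mu)] = (1)·(0.2752) + (1)·(0.2477) + (1)·(0.156) = 0.6789.

Step 4 — take square root: d = √(0.6789) ≈ 0.824.

d(x, mu) = √(0.6789) ≈ 0.824


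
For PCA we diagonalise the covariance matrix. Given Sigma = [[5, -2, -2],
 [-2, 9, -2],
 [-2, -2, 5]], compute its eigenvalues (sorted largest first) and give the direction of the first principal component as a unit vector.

Step 1 — characteristic polynomial p(λ) = det(λI - Sigma) = λ³ - tr·λ² + c_1·λ - det, where tr = trace, c_1 = sum of the principal 2×2 minors, det = det(Sigma):
  tr = 5 + 9 + 5 = 19,
  c_1 = (5·9 - (-2)²) + (5·5 - (-2)²) + (9·5 - (-2)²) = 41 + 21 + 41 = 103,
  det = 5·(9·5 - (-2)²) - (-2)·((-2)·5 - (-2)·(-2)) + (-2)·((-2)·(-2) - 9·(-2)) = 5·(41) - (-2)·(-14) + (-2)·(22) = 133.
  So p(λ) = λ³ - 19λ² + 103λ - 133.
Step 2 — look for an integer root (rational root theorem: any rational root is an integer divisor of 133). Testing λ = 7:
  p(7) = 343 - 931 + 721 - 133 = 0  ✓
  Dividing out (λ - 7): p(λ) = (λ - 7)(λ² - 12λ + 19).
Step 3 — remaining eigenvalues from the quadratic λ² - 12λ + 19 = 0:
  Δ = 12² - 4·19 = 144 - 76 = 68,  λ = (12 ± √68)/2 = (12 ± 8.2462)/2 ≈ 10.1231 or 1.8769.
  Sorted: λ_1 = 10.1231,  λ_2 = 7,  λ_3 = 1.8769  (check: sum = 19 = tr ✓).

Step 4 — unit eigenvector for λ_1 ≈ 10.1231: v spans the null space of (Sigma - λ_1 I), whose rows are
  r_1 = (-5.1231, -2, -2),  r_2 = (-2, -1.1231, -2),  r_3 = (-2, -2, -5.1231).
  v is orthogonal to every row, so take v ∝ r_1 × r_2 = ((-2)·(-2) - (-2)·(-1.1231), (-2)·(-2) - (-5.1231)·(-2), (-5.1231)·(-1.1231) - (-2)·(-2)) ≈ (1.7538, -6.2462, 1.7538).
  Let u = (1.7538, -6.2462, 1.7538).
  ||u|| = √((1.7538)² + (-6.2462)² + (1.7538)²) = √(45.1667) ≈ 6.7206,  v_1 = u/||u|| ≈ (0.261, -0.9294, 0.261) (||v_1|| = 1).

λ_1 = 10.1231,  λ_2 = 7,  λ_3 = 1.8769;  v_1 ≈ (0.261, -0.9294, 0.261)


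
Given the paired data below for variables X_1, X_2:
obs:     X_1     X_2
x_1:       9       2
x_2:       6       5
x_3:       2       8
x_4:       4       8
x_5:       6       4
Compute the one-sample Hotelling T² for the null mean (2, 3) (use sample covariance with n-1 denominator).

Step 1 — sample mean vector:
  mean(X_1) = (9 + 6 + 2 + 4 + 6) / 5 = 27/5 = 5.4
  mean(X_2) = (2 + 5 + 8 + 8 + 4) / 5 = 27/5 = 5.4
  x̄ = (5.4, 5.4),  deviation x̄ - mu_0 = (5.4, 5.4) - (2, 3) = (3.4, 2.4).

Step 2 — sample covariance matrix, S[i,j] = (1/(n-1)) · Σ_k (x_{k,i} - mean_i) · (x_{k,j} - mean_j), divisor n-1 = 4:
  S[X_1,X_1] = ((3.6)·(3.6) + (0.6)·(0.6) + (-3.4)·(-3.4) + (-1.4)·(-1.4) + (0.6)·(0.6)) / 4 = 27.2/4 = 6.8
  S[X_1,X_2] = ((3.6)·(-3.4) + (0.6)·(-0.4) + (-3.4)·(2.6) + (-1.4)·(2.6) + (0.6)·(-1.4)) / 4 = -25.8/4 = -6.45
  S[X_2,X_2] = ((-3.4)·(-3.4) + (-0.4)·(-0.4) + (2.6)·(2.6) + (2.6)·(2.6) + (-1.4)·(-1.4)) / 4 = 27.2/4 = 6.8
  S = [[6.8, -6.45],
 [-6.45, 6.8]].

Step 3 — invert S. det(S) = 6.8·6.8 - (-6.45)² = 4.6375.
  S^{-1} = (1/det) · [[d, -b], [-b, a]] = [[1.4663, 1.3908],
 [1.3908, 1.4663]].

Step 4 — quadratic form (x̄ - mu_0)^T · S^{-1} · (x̄ - mu_0):
  S^{-1} · (x̄ - mu_0) = (8.3235, 8.248),
  (x̄ - mu_0)^T · [...] = (3.4)·(8.3235) + (2.4)·(8.248) = 48.0949.

Step 5 — scale by n: T² = 5 · 48.0949 = 240.4744.

T² ≈ 240.4744


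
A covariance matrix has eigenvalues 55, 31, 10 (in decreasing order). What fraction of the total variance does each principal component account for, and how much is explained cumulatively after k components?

Step 1 — total variance = trace(Sigma) = Σ λ_i = 55 + 31 + 10 = 96.

Step 2 — fraction explained by component i = λ_i / Σ λ:
  PC1: 55/96 = 0.5729
  PC2: 31/96 = 0.3229
  PC3: 10/96 = 0.1042

Step 3 — cumulative fraction after k components = (λ_1 + ... + λ_k) / Σ λ:
  k = 1: 55/96 = 0.5729
  k = 2: (55 + 31)/96 = 86/96 = 0.8958
  k = 3: (55 + 31 + 10)/96 = 96/96 = 1

Summary (fraction, with percent):

explained: PC1 0.5729 (57.29%), PC2 0.3229 (32.29%), PC3 0.1042 (10.42%);  cumulative: 0.5729, 0.8958, 1


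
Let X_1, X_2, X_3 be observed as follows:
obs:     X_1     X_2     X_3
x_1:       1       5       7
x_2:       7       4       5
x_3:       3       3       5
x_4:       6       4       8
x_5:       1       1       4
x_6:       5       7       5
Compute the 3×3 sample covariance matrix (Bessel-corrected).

Step 1 — column means:
  mean(X_1) = (1 + 7 + 3 + 6 + 1 + 5) / 6 = 23/6 = 3.8333
  mean(X_2) = (5 + 4 + 3 + 4 + 1 + 7) / 6 = 24/6 = 4
  mean(X_3) = (7 + 5 + 5 + 8 + 4 + 5) / 6 = 34/6 = 5.6667

Step 2 — sample covariance S[i,j] = (1/(n-1)) · Σ_k (x_{k,i} - mean_i) · (x_{k,j} - mean_j), with n-1 = 5.
  S[X_1,X_1] = ((-2.8333)·(-2.8333) + (3.1667)·(3.1667) + (-0.8333)·(-0.8333) + (2.1667)·(2.1667) + (-2.8333)·(-2.8333) + (1.1667)·(1.1667)) / 5 = 32.8333/5 = 6.5667
  S[X_1,X_2] = ((-2.8333)·(1) + (3.1667)·(0) + (-0.8333)·(-1) + (2.1667)·(0) + (-2.8333)·(-3) + (1.1667)·(3)) / 5 = 10/5 = 2
  S[X_1,X_3] = ((-2.8333)·(1.3333) + (3.1667)·(-0.6667) + (-0.8333)·(-0.6667) + (2.1667)·(2.3333) + (-2.8333)·(-1.6667) + (1.1667)·(-0.6667)) / 5 = 3.6667/5 = 0.7333
  S[X_2,X_2] = ((1)·(1) + (0)·(0) + (-1)·(-1) + (0)·(0) + (-3)·(-3) + (3)·(3)) / 5 = 20/5 = 4
  S[X_2,X_3] = ((1)·(1.3333) + (0)·(-0.6667) + (-1)·(-0.6667) + (0)·(2.3333) + (-3)·(-1.6667) + (3)·(-0.6667)) / 5 = 5/5 = 1
  S[X_3,X_3] = ((1.3333)·(1.3333) + (-0.6667)·(-0.6667) + (-0.6667)·(-0.6667) + (2.3333)·(2.3333) + (-1.6667)·(-1.6667) + (-0.6667)·(-0.6667)) / 5 = 11.3333/5 = 2.2667

S is symmetric (S[j,i] = S[i,j]). Assembling:

S = [[6.5667, 2, 0.7333],
 [2, 4, 1],
 [0.7333, 1, 2.2667]]


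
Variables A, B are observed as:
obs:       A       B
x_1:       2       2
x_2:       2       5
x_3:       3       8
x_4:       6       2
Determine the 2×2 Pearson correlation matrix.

Step 1 — column means:
  mean(A) = (2 + 2 + 3 + 6) / 4 = 13/4 = 3.25
  mean(B) = (2 + 5 + 8 + 2) / 4 = 17/4 = 4.25

Step 2 — sample variances and covariances s[i,j] = (1/(n-1)) · Σ_k (x_{k,i} - mean_i) · (x_{k,j} - mean_j), with n-1 = 3:
  s[A,A] = ((-1.25)·(-1.25) + (-1.25)·(-1.25) + (-0.25)·(-0.25) + (2.75)·(2.75)) / 3 = 10.75/3 = 3.5833
  s[A,B] = ((-1.25)·(-2.25) + (-1.25)·(0.75) + (-0.25)·(3.75) + (2.75)·(-2.25)) / 3 = -5.25/3 = -1.75
  s[B,B] = ((-2.25)·(-2.25) + (0.75)·(0.75) + (3.75)·(3.75) + (-2.25)·(-2.25)) / 3 = 24.75/3 = 8.25
  Sample standard deviations s_i = √(s[i,i]):
  s(A) = √(3.5833) = 1.893
  s(B) = √(8.25) = 2.8723

Step 3 — r_{ij} = s_{ij} / (s_i · s_j):
  r[A,A] = 1 (diagonal).
  r[A,B] = -1.75 / (1.893 · 2.8723) = -1.75 / 5.4371 = -0.3219
  r[B,B] = 1 (diagonal).

R is symmetric with unit diagonal. Assembling:

R = [[1, -0.3219],
 [-0.3219, 1]]


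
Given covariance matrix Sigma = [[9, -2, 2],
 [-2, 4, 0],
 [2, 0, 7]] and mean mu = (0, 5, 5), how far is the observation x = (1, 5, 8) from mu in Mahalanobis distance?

Step 1 — centre the observation: (x - mu) = (1, 0, 3).

Step 2 — invert Sigma (cofactor / det for 3×3, or solve directly):
  Sigma^{-1} = [[0.1346, 0.0673, -0.0385],
 [0.0673, 0.2837, -0.0192],
 [-0.0385, -0.0192, 0.1538]].

Step 3 — form the quadratic (x - mu)^T · Sigma^{-1} · (x - mu):
  Sigma^{-1} · (x - mu) = (0.0192, 0.0096, 0.4231).
  (x - mu)^T · [Sigma^{-1} · (x - mu)] = (1)·(0.0192) + (0)·(0.0096) + (3)·(0.4231) = 1.2885.

Step 4 — take square root: d = √(1.2885) ≈ 1.1351.

d(x, mu) = √(1.2885) ≈ 1.1351


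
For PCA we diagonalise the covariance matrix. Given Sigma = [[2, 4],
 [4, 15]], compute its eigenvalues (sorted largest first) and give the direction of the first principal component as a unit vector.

Step 1 — characteristic polynomial of 2×2 Sigma:
  det(Sigma - λI) = λ² - trace · λ + det = 0.
  trace = 2 + 15 = 17, det = 2·15 - (4)² = 14.
Step 2 — discriminant:
  Δ = trace² - 4·det = 289 - 56 = 233.
Step 3 — eigenvalues:
  λ = (trace ± √Δ)/2 = (17 ± 15.2643)/2,
  λ_1 = 16.1322,  λ_2 = 0.8678.

Step 4 — unit eigenvector for λ_1: solve (Sigma - λ_1 I)v = 0. First row:
  (2 - 16.1322)·v_x + (4)·v_y = 0, i.e. (-14.1322)·v_x + (4)·v_y = 0,
  so v ∝ (b, λ_1 - a) = (4, 14.1322) = u.
  ||u|| = √((4)² + (14.1322)²) = √(215.7182) ≈ 14.6873,
  v_1 = u/||u|| ≈ (0.2723, 0.9622) (||v_1|| = 1).

λ_1 = 16.1322,  λ_2 = 0.8678;  v_1 ≈ (0.2723, 0.9622)


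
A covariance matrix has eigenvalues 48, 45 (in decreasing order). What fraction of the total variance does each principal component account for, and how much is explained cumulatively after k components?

Step 1 — total variance = trace(Sigma) = Σ λ_i = 48 + 45 = 93.

Step 2 — fraction explained by component i = λ_i / Σ λ:
  PC1: 48/93 = 0.5161
  PC2: 45/93 = 0.4839

Step 3 — cumulative fraction after k components = (λ_1 + ... + λ_k) / Σ λ:
  k = 1: 48/93 = 0.5161
  k = 2: (48 + 45)/93 = 93/93 = 1

Summary (fraction, with percent):

explained: PC1 0.5161 (51.61%), PC2 0.4839 (48.39%);  cumulative: 0.5161, 1


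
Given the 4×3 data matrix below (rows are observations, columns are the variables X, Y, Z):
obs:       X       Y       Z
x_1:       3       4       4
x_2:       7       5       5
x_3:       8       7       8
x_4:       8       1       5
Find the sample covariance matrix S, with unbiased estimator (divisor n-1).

Step 1 — column means:
  mean(X) = (3 + 7 + 8 + 8) / 4 = 26/4 = 6.5
  mean(Y) = (4 + 5 + 7 + 1) / 4 = 17/4 = 4.25
  mean(Z) = (4 + 5 + 8 + 5) / 4 = 22/4 = 5.5

Step 2 — sample covariance S[i,j] = (1/(n-1)) · Σ_k (x_{k,i} - mean_i) · (x_{k,j} - mean_j), with n-1 = 3.
  S[X,X] = ((-3.5)·(-3.5) + (0.5)·(0.5) + (1.5)·(1.5) + (1.5)·(1.5)) / 3 = 17/3 = 5.6667
  S[X,Y] = ((-3.5)·(-0.25) + (0.5)·(0.75) + (1.5)·(2.75) + (1.5)·(-3.25)) / 3 = 0.5/3 = 0.1667
  S[X,Z] = ((-3.5)·(-1.5) + (0.5)·(-0.5) + (1.5)·(2.5) + (1.5)·(-0.5)) / 3 = 8/3 = 2.6667
  S[Y,Y] = ((-0.25)·(-0.25) + (0.75)·(0.75) + (2.75)·(2.75) + (-3.25)·(-3.25)) / 3 = 18.75/3 = 6.25
  S[Y,Z] = ((-0.25)·(-1.5) + (0.75)·(-0.5) + (2.75)·(2.5) + (-3.25)·(-0.5)) / 3 = 8.5/3 = 2.8333
  S[Z,Z] = ((-1.5)·(-1.5) + (-0.5)·(-0.5) + (2.5)·(2.5) + (-0.5)·(-0.5)) / 3 = 9/3 = 3

S is symmetric (S[j,i] = S[i,j]). Assembling:

S = [[5.6667, 0.1667, 2.6667],
 [0.1667, 6.25, 2.8333],
 [2.6667, 2.8333, 3]]


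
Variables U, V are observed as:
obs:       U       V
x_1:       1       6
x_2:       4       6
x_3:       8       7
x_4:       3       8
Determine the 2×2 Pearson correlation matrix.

Step 1 — column means:
  mean(U) = (1 + 4 + 8 + 3) / 4 = 16/4 = 4
  mean(V) = (6 + 6 + 7 + 8) / 4 = 27/4 = 6.75

Step 2 — sample variances and covariances s[i,j] = (1/(n-1)) · Σ_k (x_{k,i} - mean_i) · (x_{k,j} - mean_j), with n-1 = 3:
  s[U,U] = ((-3)·(-3) + (0)·(0) + (4)·(4) + (-1)·(-1)) / 3 = 26/3 = 8.6667
  s[U,V] = ((-3)·(-0.75) + (0)·(-0.75) + (4)·(0.25) + (-1)·(1.25)) / 3 = 2/3 = 0.6667
  s[V,V] = ((-0.75)·(-0.75) + (-0.75)·(-0.75) + (0.25)·(0.25) + (1.25)·(1.25)) / 3 = 2.75/3 = 0.9167
  Sample standard deviations s_i = √(s[i,i]):
  s(U) = √(8.6667) = 2.9439
  s(V) = √(0.9167) = 0.9574

Step 3 — r_{ij} = s_{ij} / (s_i · s_j):
  r[U,U] = 1 (diagonal).
  r[U,V] = 0.6667 / (2.9439 · 0.9574) = 0.6667 / 2.8186 = 0.2365
  r[V,V] = 1 (diagonal).

R is symmetric with unit diagonal. Assembling:

R = [[1, 0.2365],
 [0.2365, 1]]


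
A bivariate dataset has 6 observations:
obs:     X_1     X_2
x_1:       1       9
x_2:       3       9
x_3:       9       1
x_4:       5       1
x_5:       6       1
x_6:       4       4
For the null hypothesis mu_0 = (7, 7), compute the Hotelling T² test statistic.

Step 1 — sample mean vector:
  mean(X_1) = (1 + 3 + 9 + 5 + 6 + 4) / 6 = 28/6 = 4.6667
  mean(X_2) = (9 + 9 + 1 + 1 + 1 + 4) / 6 = 25/6 = 4.1667
  x̄ = (4.6667, 4.1667),  deviation x̄ - mu_0 = (4.6667, 4.1667) - (7, 7) = (-2.3333, -2.8333).

Step 2 — sample covariance matrix, S[i,j] = (1/(n-1)) · Σ_k (x_{k,i} - mean_i) · (x_{k,j} - mean_j), divisor n-1 = 5:
  S[X_1,X_1] = ((-3.6667)·(-3.6667) + (-1.6667)·(-1.6667) + (4.3333)·(4.3333) + (0.3333)·(0.3333) + (1.3333)·(1.3333) + (-0.6667)·(-0.6667)) / 5 = 37.3333/5 = 7.4667
  S[X_1,X_2] = ((-3.6667)·(4.8333) + (-1.6667)·(4.8333) + (4.3333)·(-3.1667) + (0.3333)·(-3.1667) + (1.3333)·(-3.1667) + (-0.6667)·(-0.1667)) / 5 = -44.6667/5 = -8.9333
  S[X_2,X_2] = ((4.8333)·(4.8333) + (4.8333)·(4.8333) + (-3.1667)·(-3.1667) + (-3.1667)·(-3.1667) + (-3.1667)·(-3.1667) + (-0.1667)·(-0.1667)) / 5 = 76.8333/5 = 15.3667
  S = [[7.4667, -8.9333],
 [-8.9333, 15.3667]].

Step 3 — invert S. det(S) = 7.4667·15.3667 - (-8.9333)² = 34.9333.
  S^{-1} = (1/det) · [[d, -b], [-b, a]] = [[0.4399, 0.2557],
 [0.2557, 0.2137]].

Step 4 — quadratic form (x̄ - mu_0)^T · S^{-1} · (x̄ - mu_0):
  S^{-1} · (x̄ - mu_0) = (-1.751, -1.2023),
  (x̄ - mu_0)^T · [...] = (-2.3333)·(-1.751) + (-2.8333)·(-1.2023) = 7.492.

Step 5 — scale by n: T² = 6 · 7.492 = 44.9523.

T² ≈ 44.9523


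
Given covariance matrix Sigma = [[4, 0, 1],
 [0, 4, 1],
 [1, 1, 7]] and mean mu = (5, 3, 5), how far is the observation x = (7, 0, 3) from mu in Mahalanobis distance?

Step 1 — centre the observation: (x - mu) = (2, -3, -2).

Step 2 — invert Sigma (cofactor / det for 3×3, or solve directly):
  Sigma^{-1} = [[0.2596, 0.0096, -0.0385],
 [0.0096, 0.2596, -0.0385],
 [-0.0385, -0.0385, 0.1538]].

Step 3 — form the quadratic (x - mu)^T · Sigma^{-1} · (x - mu):
  Sigma^{-1} · (x - mu) = (0.5673, -0.6827, -0.2692).
  (x - mu)^T · [Sigma^{-1} · (x - mu)] = (2)·(0.5673) + (-3)·(-0.6827) + (-2)·(-0.2692) = 3.7212.

Step 4 — take square root: d = √(3.7212) ≈ 1.929.

d(x, mu) = √(3.7212) ≈ 1.929


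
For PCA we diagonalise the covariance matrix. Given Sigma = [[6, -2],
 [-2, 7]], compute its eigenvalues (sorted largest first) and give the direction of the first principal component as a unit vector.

Step 1 — characteristic polynomial of 2×2 Sigma:
  det(Sigma - λI) = λ² - trace · λ + det = 0.
  trace = 6 + 7 = 13, det = 6·7 - (-2)² = 38.
Step 2 — discriminant:
  Δ = trace² - 4·det = 169 - 152 = 17.
Step 3 — eigenvalues:
  λ = (trace ± √Δ)/2 = (13 ± 4.1231)/2,
  λ_1 = 8.5616,  λ_2 = 4.4384.

Step 4 — unit eigenvector for λ_1: solve (Sigma - λ_1 I)v = 0. First row:
  (6 - 8.5616)·v_x + (-2)·v_y = 0, i.e. (-2.5616)·v_x + (-2)·v_y = 0,
  so v ∝ (b, λ_1 - a) = (-2, 2.5616); multiply by -1 so the first entry is positive: u = (2, -2.5616).
  ||u|| = √((2)² + (-2.5616)²) = √(10.5616) ≈ 3.2499,
  v_1 = u/||u|| ≈ (0.6154, -0.7882) (||v_1|| = 1).

λ_1 = 8.5616,  λ_2 = 4.4384;  v_1 ≈ (0.6154, -0.7882)


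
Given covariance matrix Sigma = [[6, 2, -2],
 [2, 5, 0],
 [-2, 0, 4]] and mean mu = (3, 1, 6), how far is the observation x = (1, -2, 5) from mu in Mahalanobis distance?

Step 1 — centre the observation: (x - mu) = (-2, -3, -1).

Step 2 — invert Sigma (cofactor / det for 3×3, or solve directly):
  Sigma^{-1} = [[0.2381, -0.0952, 0.119],
 [-0.0952, 0.2381, -0.0476],
 [0.119, -0.0476, 0.3095]].

Step 3 — form the quadratic (x - mu)^T · Sigma^{-1} · (x - mu):
  Sigma^{-1} · (x - mu) = (-0.3095, -0.4762, -0.4048).
  (x - mu)^T · [Sigma^{-1} · (x - mu)] = (-2)·(-0.3095) + (-3)·(-0.4762) + (-1)·(-0.4048) = 2.4524.

Step 4 — take square root: d = √(2.4524) ≈ 1.566.

d(x, mu) = √(2.4524) ≈ 1.566


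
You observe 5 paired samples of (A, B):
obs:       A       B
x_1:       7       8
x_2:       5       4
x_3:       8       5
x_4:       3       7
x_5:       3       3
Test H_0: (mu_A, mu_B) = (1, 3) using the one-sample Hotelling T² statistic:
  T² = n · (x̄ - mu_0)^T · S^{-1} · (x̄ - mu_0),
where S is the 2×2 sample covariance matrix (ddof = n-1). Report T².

Step 1 — sample mean vector:
  mean(A) = (7 + 5 + 8 + 3 + 3) / 5 = 26/5 = 5.2
  mean(B) = (8 + 4 + 5 + 7 + 3) / 5 = 27/5 = 5.4
  x̄ = (5.2, 5.4),  deviation x̄ - mu_0 = (5.2, 5.4) - (1, 3) = (4.2, 2.4).

Step 2 — sample covariance matrix, S[i,j] = (1/(n-1)) · Σ_k (x_{k,i} - mean_i) · (x_{k,j} - mean_j), divisor n-1 = 4:
  S[A,A] = ((1.8)·(1.8) + (-0.2)·(-0.2) + (2.8)·(2.8) + (-2.2)·(-2.2) + (-2.2)·(-2.2)) / 4 = 20.8/4 = 5.2
  S[A,B] = ((1.8)·(2.6) + (-0.2)·(-1.4) + (2.8)·(-0.4) + (-2.2)·(1.6) + (-2.2)·(-2.4)) / 4 = 5.6/4 = 1.4
  S[B,B] = ((2.6)·(2.6) + (-1.4)·(-1.4) + (-0.4)·(-0.4) + (1.6)·(1.6) + (-2.4)·(-2.4)) / 4 = 17.2/4 = 4.3
  S = [[5.2, 1.4],
 [1.4, 4.3]].

Step 3 — invert S. det(S) = 5.2·4.3 - (1.4)² = 20.4.
  S^{-1} = (1/det) · [[d, -b], [-b, a]] = [[0.2108, -0.0686],
 [-0.0686, 0.2549]].

Step 4 — quadratic form (x̄ - mu_0)^T · S^{-1} · (x̄ - mu_0):
  S^{-1} · (x̄ - mu_0) = (0.7206, 0.3235),
  (x̄ - mu_0)^T · [...] = (4.2)·(0.7206) + (2.4)·(0.3235) = 3.8029.

Step 5 — scale by n: T² = 5 · 3.8029 = 19.0147.

T² ≈ 19.0147


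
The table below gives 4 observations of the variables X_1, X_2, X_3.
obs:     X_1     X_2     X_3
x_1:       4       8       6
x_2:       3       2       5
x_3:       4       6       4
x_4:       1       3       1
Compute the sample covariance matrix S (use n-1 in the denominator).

Step 1 — column means:
  mean(X_1) = (4 + 3 + 4 + 1) / 4 = 12/4 = 3
  mean(X_2) = (8 + 2 + 6 + 3) / 4 = 19/4 = 4.75
  mean(X_3) = (6 + 5 + 4 + 1) / 4 = 16/4 = 4

Step 2 — sample covariance S[i,j] = (1/(n-1)) · Σ_k (x_{k,i} - mean_i) · (x_{k,j} - mean_j), with n-1 = 3.
  S[X_1,X_1] = ((1)·(1) + (0)·(0) + (1)·(1) + (-2)·(-2)) / 3 = 6/3 = 2
  S[X_1,X_2] = ((1)·(3.25) + (0)·(-2.75) + (1)·(1.25) + (-2)·(-1.75)) / 3 = 8/3 = 2.6667
  S[X_1,X_3] = ((1)·(2) + (0)·(1) + (1)·(0) + (-2)·(-3)) / 3 = 8/3 = 2.6667
  S[X_2,X_2] = ((3.25)·(3.25) + (-2.75)·(-2.75) + (1.25)·(1.25) + (-1.75)·(-1.75)) / 3 = 22.75/3 = 7.5833
  S[X_2,X_3] = ((3.25)·(2) + (-2.75)·(1) + (1.25)·(0) + (-1.75)·(-3)) / 3 = 9/3 = 3
  S[X_3,X_3] = ((2)·(2) + (1)·(1) + (0)·(0) + (-3)·(-3)) / 3 = 14/3 = 4.6667

S is symmetric (S[j,i] = S[i,j]). Assembling:

S = [[2, 2.6667, 2.6667],
 [2.6667, 7.5833, 3],
 [2.6667, 3, 4.6667]]


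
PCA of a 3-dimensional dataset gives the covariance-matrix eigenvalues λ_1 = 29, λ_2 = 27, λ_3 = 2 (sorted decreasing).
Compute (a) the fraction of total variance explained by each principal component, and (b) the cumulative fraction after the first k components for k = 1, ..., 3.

Step 1 — total variance = trace(Sigma) = Σ λ_i = 29 + 27 + 2 = 58.

Step 2 — fraction explained by component i = λ_i / Σ λ:
  PC1: 29/58 = 0.5
  PC2: 27/58 = 0.4655
  PC3: 2/58 = 0.0345

Step 3 — cumulative fraction after k components = (λ_1 + ... + λ_k) / Σ λ:
  k = 1: 29/58 = 0.5
  k = 2: (29 + 27)/58 = 56/58 = 0.9655
  k = 3: (29 + 27 + 2)/58 = 58/58 = 1

Summary (fraction, with percent):

explained: PC1 0.5 (50%), PC2 0.4655 (46.55%), PC3 0.0345 (3.45%);  cumulative: 0.5, 0.9655, 1


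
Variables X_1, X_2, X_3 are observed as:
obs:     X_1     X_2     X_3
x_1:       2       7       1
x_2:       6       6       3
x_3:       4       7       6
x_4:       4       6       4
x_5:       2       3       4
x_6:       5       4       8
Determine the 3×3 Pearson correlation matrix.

Step 1 — column means:
  mean(X_1) = (2 + 6 + 4 + 4 + 2 + 5) / 6 = 23/6 = 3.8333
  mean(X_2) = (7 + 6 + 7 + 6 + 3 + 4) / 6 = 33/6 = 5.5
  mean(X_3) = (1 + 3 + 6 + 4 + 4 + 8) / 6 = 26/6 = 4.3333

Step 2 — sample variances and covariances s[i,j] = (1/(n-1)) · Σ_k (x_{k,i} - mean_i) · (x_{k,j} - mean_j), with n-1 = 5:
  s[X_1,X_1] = ((-1.8333)·(-1.8333) + (2.1667)·(2.1667) + (0.1667)·(0.1667) + (0.1667)·(0.1667) + (-1.8333)·(-1.8333) + (1.1667)·(1.1667)) / 5 = 12.8333/5 = 2.5667
  s[X_1,X_2] = ((-1.8333)·(1.5) + (2.1667)·(0.5) + (0.1667)·(1.5) + (0.1667)·(0.5) + (-1.8333)·(-2.5) + (1.1667)·(-1.5)) / 5 = 1.5/5 = 0.3
  s[X_1,X_3] = ((-1.8333)·(-3.3333) + (2.1667)·(-1.3333) + (0.1667)·(1.6667) + (0.1667)·(-0.3333) + (-1.8333)·(-0.3333) + (1.1667)·(3.6667)) / 5 = 8.3333/5 = 1.6667
  s[X_2,X_2] = ((1.5)·(1.5) + (0.5)·(0.5) + (1.5)·(1.5) + (0.5)·(0.5) + (-2.5)·(-2.5) + (-1.5)·(-1.5)) / 5 = 13.5/5 = 2.7
  s[X_2,X_3] = ((1.5)·(-3.3333) + (0.5)·(-1.3333) + (1.5)·(1.6667) + (0.5)·(-0.3333) + (-2.5)·(-0.3333) + (-1.5)·(3.6667)) / 5 = -8/5 = -1.6
  s[X_3,X_3] = ((-3.3333)·(-3.3333) + (-1.3333)·(-1.3333) + (1.6667)·(1.6667) + (-0.3333)·(-0.3333) + (-0.3333)·(-0.3333) + (3.6667)·(3.6667)) / 5 = 29.3333/5 = 5.8667
  Sample standard deviations s_i = √(s[i,i]):
  s(X_1) = √(2.5667) = 1.6021
  s(X_2) = √(2.7) = 1.6432
  s(X_3) = √(5.8667) = 2.4221

Step 3 — r_{ij} = s_{ij} / (s_i · s_j):
  r[X_1,X_1] = 1 (diagonal).
  r[X_1,X_2] = 0.3 / (1.6021 · 1.6432) = 0.3 / 2.6325 = 0.114
  r[X_1,X_3] = 1.6667 / (1.6021 · 2.4221) = 1.6667 / 3.8804 = 0.4295
  r[X_2,X_2] = 1 (diagonal).
  r[X_2,X_3] = -1.6 / (1.6432 · 2.4221) = -1.6 / 3.9799 = -0.402
  r[X_3,X_3] = 1 (diagonal).

R is symmetric with unit diagonal. Assembling:

R = [[1, 0.114, 0.4295],
 [0.114, 1, -0.402],
 [0.4295, -0.402, 1]]


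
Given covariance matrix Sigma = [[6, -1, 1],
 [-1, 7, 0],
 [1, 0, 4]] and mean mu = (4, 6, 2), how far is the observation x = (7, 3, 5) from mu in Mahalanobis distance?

Step 1 — centre the observation: (x - mu) = (3, -3, 3).

Step 2 — invert Sigma (cofactor / det for 3×3, or solve directly):
  Sigma^{-1} = [[0.1783, 0.0255, -0.0446],
 [0.0255, 0.1465, -0.0064],
 [-0.0446, -0.0064, 0.2611]].

Step 3 — form the quadratic (x - mu)^T · Sigma^{-1} · (x - mu):
  Sigma^{-1} · (x - mu) = (0.3248, -0.3822, 0.6688).
  (x - mu)^T · [Sigma^{-1} · (x - mu)] = (3)·(0.3248) + (-3)·(-0.3822) + (3)·(0.6688) = 4.1274.

Step 4 — take square root: d = √(4.1274) ≈ 2.0316.

d(x, mu) = √(4.1274) ≈ 2.0316


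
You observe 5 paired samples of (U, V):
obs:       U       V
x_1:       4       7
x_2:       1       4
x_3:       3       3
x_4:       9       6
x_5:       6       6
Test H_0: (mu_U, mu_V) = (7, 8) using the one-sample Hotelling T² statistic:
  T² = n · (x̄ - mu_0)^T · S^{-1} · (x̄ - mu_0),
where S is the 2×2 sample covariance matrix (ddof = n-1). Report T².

Step 1 — sample mean vector:
  mean(U) = (4 + 1 + 3 + 9 + 6) / 5 = 23/5 = 4.6
  mean(V) = (7 + 4 + 3 + 6 + 6) / 5 = 26/5 = 5.2
  x̄ = (4.6, 5.2),  deviation x̄ - mu_0 = (4.6, 5.2) - (7, 8) = (-2.4, -2.8).

Step 2 — sample covariance matrix, S[i,j] = (1/(n-1)) · Σ_k (x_{k,i} - mean_i) · (x_{k,j} - mean_j), divisor n-1 = 4:
  S[U,U] = ((-0.6)·(-0.6) + (-3.6)·(-3.6) + (-1.6)·(-1.6) + (4.4)·(4.4) + (1.4)·(1.4)) / 4 = 37.2/4 = 9.3
  S[U,V] = ((-0.6)·(1.8) + (-3.6)·(-1.2) + (-1.6)·(-2.2) + (4.4)·(0.8) + (1.4)·(0.8)) / 4 = 11.4/4 = 2.85
  S[V,V] = ((1.8)·(1.8) + (-1.2)·(-1.2) + (-2.2)·(-2.2) + (0.8)·(0.8) + (0.8)·(0.8)) / 4 = 10.8/4 = 2.7
  S = [[9.3, 2.85],
 [2.85, 2.7]].

Step 3 — invert S. det(S) = 9.3·2.7 - (2.85)² = 16.9875.
  S^{-1} = (1/det) · [[d, -b], [-b, a]] = [[0.1589, -0.1678],
 [-0.1678, 0.5475]].

Step 4 — quadratic form (x̄ - mu_0)^T · S^{-1} · (x̄ - mu_0):
  S^{-1} · (x̄ - mu_0) = (0.0883, -1.1302),
  (x̄ - mu_0)^T · [...] = (-2.4)·(0.0883) + (-2.8)·(-1.1302) = 2.9528.

Step 5 — scale by n: T² = 5 · 2.9528 = 14.7638.

T² ≈ 14.7638


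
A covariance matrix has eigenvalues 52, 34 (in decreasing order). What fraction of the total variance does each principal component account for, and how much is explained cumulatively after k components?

Step 1 — total variance = trace(Sigma) = Σ λ_i = 52 + 34 = 86.

Step 2 — fraction explained by component i = λ_i / Σ λ:
  PC1: 52/86 = 0.6047
  PC2: 34/86 = 0.3953

Step 3 — cumulative fraction after k components = (λ_1 + ... + λ_k) / Σ λ:
  k = 1: 52/86 = 0.6047
  k = 2: (52 + 34)/86 = 86/86 = 1

Summary (fraction, with percent):

explained: PC1 0.6047 (60.47%), PC2 0.3953 (39.53%);  cumulative: 0.6047, 1


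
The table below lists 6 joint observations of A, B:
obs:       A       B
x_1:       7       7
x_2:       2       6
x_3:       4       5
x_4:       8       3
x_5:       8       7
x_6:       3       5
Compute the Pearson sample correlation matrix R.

Step 1 — column means:
  mean(A) = (7 + 2 + 4 + 8 + 8 + 3) / 6 = 32/6 = 5.3333
  mean(B) = (7 + 6 + 5 + 3 + 7 + 5) / 6 = 33/6 = 5.5

Step 2 — sample variances and covariances s[i,j] = (1/(n-1)) · Σ_k (x_{k,i} - mean_i) · (x_{k,j} - mean_j), with n-1 = 5:
  s[A,A] = ((1.6667)·(1.6667) + (-3.3333)·(-3.3333) + (-1.3333)·(-1.3333) + (2.6667)·(2.6667) + (2.6667)·(2.6667) + (-2.3333)·(-2.3333)) / 5 = 35.3333/5 = 7.0667
  s[A,B] = ((1.6667)·(1.5) + (-3.3333)·(0.5) + (-1.3333)·(-0.5) + (2.6667)·(-2.5) + (2.6667)·(1.5) + (-2.3333)·(-0.5)) / 5 = 0/5 = 0
  s[B,B] = ((1.5)·(1.5) + (0.5)·(0.5) + (-0.5)·(-0.5) + (-2.5)·(-2.5) + (1.5)·(1.5) + (-0.5)·(-0.5)) / 5 = 11.5/5 = 2.3
  Sample standard deviations s_i = √(s[i,i]):
  s(A) = √(7.0667) = 2.6583
  s(B) = √(2.3) = 1.5166

Step 3 — r_{ij} = s_{ij} / (s_i · s_j):
  r[A,A] = 1 (diagonal).
  r[A,B] = 0 / (2.6583 · 1.5166) = 0 / 4.0315 = 0
  r[B,B] = 1 (diagonal).

R is symmetric with unit diagonal. Assembling:

R = [[1, 0],
 [0, 1]]


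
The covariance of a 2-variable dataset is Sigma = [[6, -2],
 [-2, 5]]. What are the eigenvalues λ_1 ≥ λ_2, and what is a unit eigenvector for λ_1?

Step 1 — characteristic polynomial of 2×2 Sigma:
  det(Sigma - λI) = λ² - trace · λ + det = 0.
  trace = 6 + 5 = 11, det = 6·5 - (-2)² = 26.
Step 2 — discriminant:
  Δ = trace² - 4·det = 121 - 104 = 17.
Step 3 — eigenvalues:
  λ = (trace ± √Δ)/2 = (11 ± 4.1231)/2,
  λ_1 = 7.5616,  λ_2 = 3.4384.

Step 4 — unit eigenvector for λ_1: solve (Sigma - λ_1 I)v = 0. First row:
  (6 - 7.5616)·v_x + (-2)·v_y = 0, i.e. (-1.5616)·v_x + (-2)·v_y = 0,
  so v ∝ (b, λ_1 - a) = (-2, 1.5616); multiply by -1 so the first entry is positive: u = (2, -1.5616).
  ||u|| = √((2)² + (-1.5616)²) = √(6.4384) ≈ 2.5374,
  v_1 = u/||u|| ≈ (0.7882, -0.6154) (||v_1|| = 1).

λ_1 = 7.5616,  λ_2 = 3.4384;  v_1 ≈ (0.7882, -0.6154)


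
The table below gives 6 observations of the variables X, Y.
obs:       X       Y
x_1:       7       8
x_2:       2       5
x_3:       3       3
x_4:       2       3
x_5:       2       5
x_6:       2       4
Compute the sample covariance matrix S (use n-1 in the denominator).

Step 1 — column means:
  mean(X) = (7 + 2 + 3 + 2 + 2 + 2) / 6 = 18/6 = 3
  mean(Y) = (8 + 5 + 3 + 3 + 5 + 4) / 6 = 28/6 = 4.6667

Step 2 — sample covariance S[i,j] = (1/(n-1)) · Σ_k (x_{k,i} - mean_i) · (x_{k,j} - mean_j), with n-1 = 5.
  S[X,X] = ((4)·(4) + (-1)·(-1) + (0)·(0) + (-1)·(-1) + (-1)·(-1) + (-1)·(-1)) / 5 = 20/5 = 4
  S[X,Y] = ((4)·(3.3333) + (-1)·(0.3333) + (0)·(-1.6667) + (-1)·(-1.6667) + (-1)·(0.3333) + (-1)·(-0.6667)) / 5 = 15/5 = 3
  S[Y,Y] = ((3.3333)·(3.3333) + (0.3333)·(0.3333) + (-1.6667)·(-1.6667) + (-1.6667)·(-1.6667) + (0.3333)·(0.3333) + (-0.6667)·(-0.6667)) / 5 = 17.3333/5 = 3.4667

S is symmetric (S[j,i] = S[i,j]). Assembling:

S = [[4, 3],
 [3, 3.4667]]
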